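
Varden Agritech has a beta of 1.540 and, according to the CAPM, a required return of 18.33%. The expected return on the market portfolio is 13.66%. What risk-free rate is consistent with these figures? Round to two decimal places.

5.01%

E(R) = R_f + β(E(R_m) − R_f) = R_f(1 − β) + β·E(R_m)
18.33% = R_f × (1 − 1.540) + 1.540 × 13.66%
18.33% = R_f × -0.540 + 21.03640%
R_f = (18.33% − 21.03640%) / -0.540 = 5.01%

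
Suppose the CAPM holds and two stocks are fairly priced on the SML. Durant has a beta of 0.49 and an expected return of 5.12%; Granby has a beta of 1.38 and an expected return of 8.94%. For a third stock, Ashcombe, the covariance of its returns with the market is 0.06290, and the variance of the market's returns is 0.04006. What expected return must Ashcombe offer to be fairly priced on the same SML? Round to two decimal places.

MRP = (8.94% − 5.12%) / (1.38 − 0.49) = 4.2921%
R_f = 5.12% − 0.49 × 4.2921% = 3.0169%
β_Ashcombe = Cov / Var(R_m) = 0.06290 / 0.04006 = 1.5701
E(R_Ashcombe) = R_f + β × MRP = 3.0169% + 1.5701 × 4.2921% = 9.76%

9.76%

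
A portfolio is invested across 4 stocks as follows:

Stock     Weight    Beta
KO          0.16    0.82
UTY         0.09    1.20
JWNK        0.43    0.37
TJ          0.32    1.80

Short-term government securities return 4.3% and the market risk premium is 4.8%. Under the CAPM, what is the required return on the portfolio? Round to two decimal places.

8.98%

β_P = Σ w_i β_i = 0.16×0.82 + 0.09×1.20 + 0.43×0.37 + 0.32×1.80 = 0.9743
E(R_P) = R_f + β_P × MRP = 4.3% + 0.9743 × 4.8% = 8.98%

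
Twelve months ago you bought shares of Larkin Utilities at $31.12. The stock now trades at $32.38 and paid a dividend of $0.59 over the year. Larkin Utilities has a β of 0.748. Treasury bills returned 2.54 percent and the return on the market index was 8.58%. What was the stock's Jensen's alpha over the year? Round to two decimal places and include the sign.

-1.11%

Realised HPR = (P1 + D1 − P0) / P0 = (32.38 + 0.59 − 31.12) / 31.12 = 1.85 / 31.12 = 5.9447%
MRP = 8.58% − 2.54% = 6.04%
CAPM required = R_f + β·MRP = 2.54% + 0.748 × 6.04% = 7.05792%
α = realised − required = 5.9447% − 7.05792% = -1.11%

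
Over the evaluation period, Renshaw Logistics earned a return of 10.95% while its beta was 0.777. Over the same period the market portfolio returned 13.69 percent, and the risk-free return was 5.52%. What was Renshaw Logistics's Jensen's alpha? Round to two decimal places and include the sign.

-0.92%

Market excess return = 13.69% − 5.52% = 8.17%
CAPM benchmark = R_f + β(R_m − R_f) = 5.52% + 0.777 × 8.17% = 11.86809%
α = actual − benchmark = 10.95% − 11.86809% = -0.92%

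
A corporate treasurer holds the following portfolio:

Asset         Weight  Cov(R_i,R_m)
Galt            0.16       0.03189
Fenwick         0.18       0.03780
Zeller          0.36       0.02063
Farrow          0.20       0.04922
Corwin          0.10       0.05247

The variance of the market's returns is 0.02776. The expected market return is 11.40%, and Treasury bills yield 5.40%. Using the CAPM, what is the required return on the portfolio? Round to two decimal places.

12.84%

β_Galt = 0.03189 / 0.02776 = 1.1488
β_Fenwick = 0.03780 / 0.02776 = 1.3617
β_Zeller = 0.02063 / 0.02776 = 0.7432
β_Farrow = 0.04922 / 0.02776 = 1.7731
β_Corwin = 0.05247 / 0.02776 = 1.8901
β_P = Σ w_i β_i = 0.16×1.1488 + 0.18×1.3617 + 0.36×0.7432 + 0.20×1.7731 + 0.10×1.8901 = 1.2401
MRP = 11.40% − 5.40% = 6.00%
E(R_P) = R_f + β_P × MRP = 5.40% + 1.2401 × 6.00% = 12.84%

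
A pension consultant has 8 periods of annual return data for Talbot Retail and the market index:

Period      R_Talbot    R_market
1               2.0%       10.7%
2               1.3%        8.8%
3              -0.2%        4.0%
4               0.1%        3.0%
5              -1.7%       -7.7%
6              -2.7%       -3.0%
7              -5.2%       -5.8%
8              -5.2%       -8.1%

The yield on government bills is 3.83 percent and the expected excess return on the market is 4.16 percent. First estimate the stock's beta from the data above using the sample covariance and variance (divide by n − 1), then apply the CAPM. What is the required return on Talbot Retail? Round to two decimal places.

Mean R_i = (2.0 + 1.3 − 0.2 + 0.1 − 1.7 − 2.7 − 5.2 − 5.2) / 8 = -1.4500%
Mean R_m = (10.7 + 8.8 + 4.0 + 3.0 − 7.7 − 3.0 − 5.8 − 8.1) / 8 = 0.2375%
Σ(R_i − R̄_i)(R_m − R̄_m) = 128.5650  ⇒  Cov = 128.5650 / 7 = 18.3664
Σ(R_m − R̄_m)² = 384.0188  ⇒  Var(R_m) = 384.0188 / 7 = 54.8598
β = Cov / Var(R_m) = 18.3664 / 54.8598 = 0.3348
E(R) = R_f + β × MRP = 3.83% + 0.3348 × 4.16% = 5.22%

5.22%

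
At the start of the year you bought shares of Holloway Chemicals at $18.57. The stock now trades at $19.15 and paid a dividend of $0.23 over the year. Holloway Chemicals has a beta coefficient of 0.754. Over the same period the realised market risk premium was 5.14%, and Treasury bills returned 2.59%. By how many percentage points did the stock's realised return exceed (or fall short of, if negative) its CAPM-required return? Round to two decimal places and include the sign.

-2.10%

Realised HPR = (P1 + D1 − P0) / P0 = (19.15 + 0.23 − 18.57) / 18.57 = 0.81 / 18.57 = 4.3619%
CAPM required = R_f + β·MRP = 2.59% + 0.754 × 5.14% = 6.46556%
α = realised − required = 4.3619% − 6.46556% = -2.10%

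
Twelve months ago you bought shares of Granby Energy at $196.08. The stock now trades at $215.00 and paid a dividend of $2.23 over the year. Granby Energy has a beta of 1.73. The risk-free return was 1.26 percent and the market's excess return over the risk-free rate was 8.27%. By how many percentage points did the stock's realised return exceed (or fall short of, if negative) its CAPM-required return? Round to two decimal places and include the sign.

-4.78%

Realised HPR = (P1 + D1 − P0) / P0 = (215.00 + 2.23 − 196.08) / 196.08 = 21.15 / 196.08 = 10.7864%
CAPM required = R_f + β·MRP = 1.26% + 1.73 × 8.27% = 15.5671%
α = realised − required = 10.7864% − 15.5671% = -4.78%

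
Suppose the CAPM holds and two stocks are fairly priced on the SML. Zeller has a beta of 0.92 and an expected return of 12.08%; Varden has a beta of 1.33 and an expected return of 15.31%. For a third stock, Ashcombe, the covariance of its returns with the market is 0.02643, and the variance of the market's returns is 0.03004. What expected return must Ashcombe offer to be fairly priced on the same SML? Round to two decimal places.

11.76%

MRP = (15.31% − 12.08%) / (1.33 − 0.92) = 7.8780%
R_f = 12.08% − 0.92 × 7.8780% = 4.8322%
β_Ashcombe = Cov / Var(R_m) = 0.02643 / 0.03004 = 0.8798
E(R_Ashcombe) = R_f + β × MRP = 4.8322% + 0.8798 × 7.8780% = 11.76%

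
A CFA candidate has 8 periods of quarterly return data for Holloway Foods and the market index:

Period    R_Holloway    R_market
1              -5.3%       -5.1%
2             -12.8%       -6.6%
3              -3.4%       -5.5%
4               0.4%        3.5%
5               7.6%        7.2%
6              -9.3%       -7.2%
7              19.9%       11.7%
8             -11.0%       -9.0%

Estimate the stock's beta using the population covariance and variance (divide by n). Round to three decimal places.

1.352

Mean R_i = (-5.3 − 12.8 − 3.4 + 0.4 + 7.6 − 9.3 + 19.9 − 11.0) / 8 = -1.7375%
Mean R_m = (-5.1 − 6.6 − 5.5 + 3.5 + 7.2 − 7.2 + 11.7 − 9.0) / 8 = -1.3750%
Σ(R_i − R̄_i)(R_m − R̄_m) = 566.0075  ⇒  Cov = 566.0075 / 8 = 70.7509
Σ(R_m − R̄_m)² = 418.5150  ⇒  Var(R_m) = 418.5150 / 8 = 52.3144
β = Cov / Var(R_m) = 70.7509 / 52.3144 = 1.3524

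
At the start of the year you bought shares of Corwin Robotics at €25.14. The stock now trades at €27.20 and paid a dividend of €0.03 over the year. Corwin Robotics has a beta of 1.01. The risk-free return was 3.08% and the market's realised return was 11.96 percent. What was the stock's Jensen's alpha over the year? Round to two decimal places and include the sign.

Realised HPR = (P1 + D1 − P0) / P0 = (27.20 + 0.03 − 25.14) / 25.14 = 2.09 / 25.14 = 8.3134%
MRP = 11.96% − 3.08% = 8.88%
CAPM required = R_f + β·MRP = 3.08% + 1.01 × 8.88% = 12.0488%
α = realised − required = 8.3134% − 12.0488% = -3.74%

-3.74%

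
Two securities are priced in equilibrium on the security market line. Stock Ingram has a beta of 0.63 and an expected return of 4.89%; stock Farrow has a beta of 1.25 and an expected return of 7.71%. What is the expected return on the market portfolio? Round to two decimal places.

6.57%

Both satisfy E(R) = R_f + β·MRP, so the slope of the SML is
MRP = (7.71% − 4.89%) / (1.25 − 0.63) = 2.82% / 0.62 = 4.5484%
R_f = E(R_Ingram) − β_Ingram·MRP = 4.89% − 0.63 × 4.5484% = 2.0245%
E(R_m) = R_f + MRP = 2.0245% + 4.5484% = 6.57%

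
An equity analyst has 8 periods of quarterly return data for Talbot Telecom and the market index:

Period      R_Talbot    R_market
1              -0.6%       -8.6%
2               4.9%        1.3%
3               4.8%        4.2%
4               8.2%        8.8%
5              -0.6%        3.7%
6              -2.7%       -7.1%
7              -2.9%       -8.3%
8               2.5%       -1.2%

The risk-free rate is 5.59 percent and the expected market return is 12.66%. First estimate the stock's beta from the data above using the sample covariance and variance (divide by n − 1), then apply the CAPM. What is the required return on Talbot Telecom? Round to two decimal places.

9.24%

Mean R_i = (-0.6 + 4.9 + 4.8 + 8.2 − 0.6 − 2.7 − 2.9 + 2.5) / 8 = 1.7000%
Mean R_m = (-8.6 + 1.3 + 4.2 + 8.8 + 3.7 − 7.1 − 8.3 − 1.2) / 8 = -0.9000%
Σ(R_i − R̄_i)(R_m − R̄_m) = 154.1100  ⇒  Cov = 154.1100 / 7 = 22.0157
Σ(R_m − R̄_m)² = 298.6800  ⇒  Var(R_m) = 298.6800 / 7 = 42.6686
β = Cov / Var(R_m) = 22.0157 / 42.6686 = 0.5160
MRP = 12.66% − 5.59% = 7.07%
E(R) = R_f + β × MRP = 5.59% + 0.5160 × 7.07% = 9.24%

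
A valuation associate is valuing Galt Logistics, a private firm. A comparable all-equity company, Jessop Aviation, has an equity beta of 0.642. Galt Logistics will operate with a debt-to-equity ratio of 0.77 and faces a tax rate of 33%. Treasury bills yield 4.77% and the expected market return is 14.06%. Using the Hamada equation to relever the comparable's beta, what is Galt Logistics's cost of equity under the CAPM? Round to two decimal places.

β_L = β_U × [1 + (1 − t)(D/E)] = 0.642 × [1 + (1 − 0.33) × 0.77]
    = 0.642 × [1 + 0.67 × 0.77] = 0.642 × 1.5159 = 0.9732
MRP = 14.06% − 4.77% = 9.29%
E(R) = R_f + β_L × MRP = 4.77% + 0.9732 × 9.29% = 13.81%

13.81%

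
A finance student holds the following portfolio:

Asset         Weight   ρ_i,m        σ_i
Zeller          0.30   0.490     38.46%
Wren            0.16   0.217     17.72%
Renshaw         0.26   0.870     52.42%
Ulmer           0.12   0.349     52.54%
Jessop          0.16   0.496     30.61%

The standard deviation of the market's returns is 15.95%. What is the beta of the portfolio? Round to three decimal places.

1.427

β_Zeller = 0.490 × 38.46% / 15.95% = 1.1815
β_Wren = 0.217 × 17.72% / 15.95% = 0.2411
β_Renshaw = 0.870 × 52.42% / 15.95% = 2.8593
β_Ulmer = 0.349 × 52.54% / 15.95% = 1.1496
β_Jessop = 0.496 × 30.61% / 15.95% = 0.9519
β_P = Σ w_i β_i = 0.30×1.1815 + 0.16×0.2411 + 0.26×2.8593 + 0.12×1.1496 + 0.16×0.9519 = 1.4267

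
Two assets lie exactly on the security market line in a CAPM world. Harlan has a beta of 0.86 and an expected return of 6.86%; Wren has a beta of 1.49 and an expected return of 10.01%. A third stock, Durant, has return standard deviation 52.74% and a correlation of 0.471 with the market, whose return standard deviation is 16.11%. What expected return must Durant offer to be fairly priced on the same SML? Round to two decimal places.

10.27%

MRP = (10.01% − 6.86%) / (1.49 − 0.86) = 5.0000%
R_f = 6.86% − 0.86 × 5.0000% = 2.5600%
β_Durant = ρ·σ_i/σ_m = 0.471 × 52.74 / 16.11 = 1.5419
E(R_Durant) = R_f + β × MRP = 2.5600% + 1.5419 × 5.0000% = 10.27%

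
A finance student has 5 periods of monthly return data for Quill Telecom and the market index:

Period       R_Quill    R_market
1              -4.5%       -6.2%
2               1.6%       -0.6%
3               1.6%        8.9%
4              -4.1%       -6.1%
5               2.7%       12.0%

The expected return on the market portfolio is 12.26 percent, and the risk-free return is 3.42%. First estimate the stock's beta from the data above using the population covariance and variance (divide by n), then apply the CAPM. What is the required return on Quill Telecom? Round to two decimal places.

6.60%

Mean R_i = (-4.5 + 1.6 + 1.6 − 4.1 + 2.7) / 5 = -0.5400%
Mean R_m = (-6.2 − 0.6 + 8.9 − 6.1 + 12.0) / 5 = 1.6000%
Σ(R_i − R̄_i)(R_m − R̄_m) = 102.9100  ⇒  Cov = 102.9100 / 5 = 20.5820
Σ(R_m − R̄_m)² = 286.4200  ⇒  Var(R_m) = 286.4200 / 5 = 57.2840
β = Cov / Var(R_m) = 20.5820 / 57.2840 = 0.3593
MRP = 12.26% − 3.42% = 8.84%
E(R) = R_f + β × MRP = 3.42% + 0.3593 × 8.84% = 6.60%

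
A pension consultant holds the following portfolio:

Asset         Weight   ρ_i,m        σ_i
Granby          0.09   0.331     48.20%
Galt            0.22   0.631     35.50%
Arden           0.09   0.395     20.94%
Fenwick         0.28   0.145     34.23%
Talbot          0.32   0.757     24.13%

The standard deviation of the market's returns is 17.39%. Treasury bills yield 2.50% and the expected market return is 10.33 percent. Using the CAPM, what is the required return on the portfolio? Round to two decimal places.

8.96%

β_Granby = 0.331 × 48.20% / 17.39% = 0.9174
β_Galt = 0.631 × 35.50% / 17.39% = 1.2881
β_Arden = 0.395 × 20.94% / 17.39% = 0.4756
β_Fenwick = 0.145 × 34.23% / 17.39% = 0.2854
β_Talbot = 0.757 × 24.13% / 17.39% = 1.0504
β_P = Σ w_i β_i = 0.09×0.9174 + 0.22×1.2881 + 0.09×0.4756 + 0.28×0.2854 + 0.32×1.0504 = 0.8248
MRP = 10.33% − 2.50% = 7.83%
E(R_P) = R_f + β_P × MRP = 2.50% + 0.8248 × 7.83% = 8.96%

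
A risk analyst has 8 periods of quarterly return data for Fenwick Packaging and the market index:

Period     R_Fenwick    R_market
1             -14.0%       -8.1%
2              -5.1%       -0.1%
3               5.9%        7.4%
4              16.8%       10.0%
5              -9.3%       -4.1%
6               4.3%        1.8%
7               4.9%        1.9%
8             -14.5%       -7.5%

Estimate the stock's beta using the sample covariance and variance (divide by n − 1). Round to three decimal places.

1.637

Mean R_i = (-14.0 − 5.1 + 5.9 + 16.8 − 9.3 + 4.3 + 4.9 − 14.5) / 8 = -1.3750%
Mean R_m = (-8.1 − 0.1 + 7.4 + 10.0 − 4.1 + 1.8 + 1.9 − 7.5) / 8 = 0.1625%
Σ(R_i − R̄_i)(R_m − R̄_m) = 491.2875  ⇒  Cov = 491.2875 / 7 = 70.1839
Σ(R_m − R̄_m)² = 300.0788  ⇒  Var(R_m) = 300.0788 / 7 = 42.8684
β = Cov / Var(R_m) = 70.1839 / 42.8684 = 1.6372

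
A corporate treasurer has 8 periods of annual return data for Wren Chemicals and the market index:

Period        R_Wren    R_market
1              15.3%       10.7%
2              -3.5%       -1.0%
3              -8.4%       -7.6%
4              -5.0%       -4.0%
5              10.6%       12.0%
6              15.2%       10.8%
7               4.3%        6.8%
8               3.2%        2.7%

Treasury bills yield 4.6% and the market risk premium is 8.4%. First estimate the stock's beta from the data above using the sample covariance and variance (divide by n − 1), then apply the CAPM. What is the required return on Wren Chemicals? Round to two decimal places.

14.56%

Mean R_i = (15.3 − 3.5 − 8.4 − 5.0 + 10.6 + 15.2 + 4.3 + 3.2) / 8 = 3.9625%
Mean R_m = (10.7 − 1.0 − 7.6 − 4.0 + 12.0 + 10.8 + 6.8 + 2.7) / 8 = 3.8000%
Σ(R_i − R̄_i)(R_m − R̄_m) = 459.8300  ⇒  Cov = 459.8300 / 7 = 65.6900
Σ(R_m − R̄_m)² = 387.9000  ⇒  Var(R_m) = 387.9000 / 7 = 55.4143
β = Cov / Var(R_m) = 65.6900 / 55.4143 = 1.1854
E(R) = R_f + β × MRP = 4.6% + 1.1854 × 8.4% = 14.56%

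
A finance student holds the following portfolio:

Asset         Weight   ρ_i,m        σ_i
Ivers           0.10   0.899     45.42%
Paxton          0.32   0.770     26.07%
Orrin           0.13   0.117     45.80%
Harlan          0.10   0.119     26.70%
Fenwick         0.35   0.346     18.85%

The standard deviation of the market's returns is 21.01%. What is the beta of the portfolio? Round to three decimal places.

β_Ivers = 0.899 × 45.42% / 21.01% = 1.9435
β_Paxton = 0.770 × 26.07% / 21.01% = 0.9554
β_Orrin = 0.117 × 45.80% / 21.01% = 0.2550
β_Harlan = 0.119 × 26.70% / 21.01% = 0.1512
β_Fenwick = 0.346 × 18.85% / 21.01% = 0.3104
β_P = Σ w_i β_i = 0.10×1.9435 + 0.32×0.9554 + 0.13×0.2550 + 0.10×0.1512 + 0.35×0.3104 = 0.6570

0.657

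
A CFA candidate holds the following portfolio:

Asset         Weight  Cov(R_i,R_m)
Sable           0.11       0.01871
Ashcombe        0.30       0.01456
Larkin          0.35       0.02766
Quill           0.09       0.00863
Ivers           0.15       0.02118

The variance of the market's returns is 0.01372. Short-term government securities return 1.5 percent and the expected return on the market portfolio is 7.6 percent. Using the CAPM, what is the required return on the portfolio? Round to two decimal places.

β_Sable = 0.01871 / 0.01372 = 1.3637
β_Ashcombe = 0.01456 / 0.01372 = 1.0612
β_Larkin = 0.02766 / 0.01372 = 2.0160
β_Quill = 0.00863 / 0.01372 = 0.6290
β_Ivers = 0.02118 / 0.01372 = 1.5437
β_P = Σ w_i β_i = 0.11×1.3637 + 0.30×1.0612 + 0.35×2.0160 + 0.09×0.6290 + 0.15×1.5437 = 1.4621
MRP = 7.6% − 1.5% = 6.10%
E(R_P) = R_f + β_P × MRP = 1.5% + 1.4621 × 6.1% = 10.42%

10.42%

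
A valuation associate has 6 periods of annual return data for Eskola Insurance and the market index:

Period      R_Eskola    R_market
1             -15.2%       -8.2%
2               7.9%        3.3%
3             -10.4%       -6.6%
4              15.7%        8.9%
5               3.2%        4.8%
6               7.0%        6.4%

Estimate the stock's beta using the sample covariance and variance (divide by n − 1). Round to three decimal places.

Mean R_i = (-15.2 + 7.9 − 10.4 + 15.7 + 3.2 + 7.0) / 6 = 1.3667%
Mean R_m = (-8.2 + 3.3 − 6.6 + 8.9 + 4.8 + 6.4) / 6 = 1.4333%
Σ(R_i − R̄_i)(R_m − R̄_m) = 407.4867  ⇒  Cov = 407.4867 / 5 = 81.4973
Σ(R_m − R̄_m)² = 252.5733  ⇒  Var(R_m) = 252.5733 / 5 = 50.5147
β = Cov / Var(R_m) = 81.4973 / 50.5147 = 1.6133

1.613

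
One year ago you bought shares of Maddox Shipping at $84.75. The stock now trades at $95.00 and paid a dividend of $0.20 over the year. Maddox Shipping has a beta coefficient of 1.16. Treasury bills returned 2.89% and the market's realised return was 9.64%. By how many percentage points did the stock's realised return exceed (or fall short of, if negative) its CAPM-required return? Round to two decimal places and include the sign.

Realised HPR = (P1 + D1 − P0) / P0 = (95.00 + 0.20 − 84.75) / 84.75 = 10.45 / 84.75 = 12.3304%
MRP = 9.64% − 2.89% = 6.75%
CAPM required = R_f + β·MRP = 2.89% + 1.16 × 6.75% = 10.7200%
α = realised − required = 12.3304% − 10.7200% = +1.61%

+1.61%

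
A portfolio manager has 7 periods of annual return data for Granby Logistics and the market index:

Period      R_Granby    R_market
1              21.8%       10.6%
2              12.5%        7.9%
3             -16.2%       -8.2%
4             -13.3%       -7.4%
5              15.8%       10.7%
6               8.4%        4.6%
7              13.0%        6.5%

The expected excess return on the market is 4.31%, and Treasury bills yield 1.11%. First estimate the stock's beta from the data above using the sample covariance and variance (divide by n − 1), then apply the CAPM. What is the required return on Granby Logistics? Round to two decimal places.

Mean R_i = (21.8 + 12.5 − 16.2 − 13.3 + 15.8 + 8.4 + 13.0) / 7 = 6.0000%
Mean R_m = (10.6 + 7.9 − 8.2 − 7.4 + 10.7 + 4.6 + 6.5) / 7 = 3.5286%
Σ(R_i − R̄_i)(R_m − R̄_m) = 705.0900  ⇒  Cov = 705.0900 / 6 = 117.5150
Σ(R_m − R̄_m)² = 387.5143  ⇒  Var(R_m) = 387.5143 / 6 = 64.5857
β = Cov / Var(R_m) = 117.5150 / 64.5857 = 1.8195
E(R) = R_f + β × MRP = 1.11% + 1.8195 × 4.31% = 8.95%

8.95%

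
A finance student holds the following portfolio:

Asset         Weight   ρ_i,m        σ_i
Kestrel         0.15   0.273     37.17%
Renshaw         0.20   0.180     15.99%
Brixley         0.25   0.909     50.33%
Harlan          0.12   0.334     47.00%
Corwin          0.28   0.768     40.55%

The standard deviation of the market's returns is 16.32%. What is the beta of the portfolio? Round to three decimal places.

1.479

β_Kestrel = 0.273 × 37.17% / 16.32% = 0.6218
β_Renshaw = 0.180 × 15.99% / 16.32% = 0.1764
β_Brixley = 0.909 × 50.33% / 16.32% = 2.8033
β_Harlan = 0.334 × 47.00% / 16.32% = 0.9619
β_Corwin = 0.768 × 40.55% / 16.32% = 1.9082
β_P = Σ w_i β_i = 0.15×0.6218 + 0.20×0.1764 + 0.25×2.8033 + 0.12×0.9619 + 0.28×1.9082 = 1.4791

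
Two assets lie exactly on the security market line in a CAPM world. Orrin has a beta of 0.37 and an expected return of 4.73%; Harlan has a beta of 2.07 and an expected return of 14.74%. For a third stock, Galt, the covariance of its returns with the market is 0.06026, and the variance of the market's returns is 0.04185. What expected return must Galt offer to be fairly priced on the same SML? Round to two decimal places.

11.03%

MRP = (14.74% − 4.73%) / (2.07 − 0.37) = 5.8882%
R_f = 4.73% − 0.37 × 5.8882% = 2.5514%
β_Galt = Cov / Var(R_m) = 0.06026 / 0.04185 = 1.4399
E(R_Galt) = R_f + β × MRP = 2.5514% + 1.4399 × 5.8882% = 11.03%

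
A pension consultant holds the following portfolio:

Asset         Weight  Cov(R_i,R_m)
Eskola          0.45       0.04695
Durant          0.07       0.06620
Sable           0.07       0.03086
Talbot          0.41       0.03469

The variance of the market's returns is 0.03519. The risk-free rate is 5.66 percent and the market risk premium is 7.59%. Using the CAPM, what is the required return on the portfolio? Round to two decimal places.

14.75%

β_Eskola = 0.04695 / 0.03519 = 1.3342
β_Durant = 0.06620 / 0.03519 = 1.8812
β_Sable = 0.03086 / 0.03519 = 0.8770
β_Talbot = 0.03469 / 0.03519 = 0.9858
β_P = Σ w_i β_i = 0.45×1.3342 + 0.07×1.8812 + 0.07×0.8770 + 0.41×0.9858 = 1.1976
E(R_P) = R_f + β_P × MRP = 5.66% + 1.1976 × 7.59% = 14.75%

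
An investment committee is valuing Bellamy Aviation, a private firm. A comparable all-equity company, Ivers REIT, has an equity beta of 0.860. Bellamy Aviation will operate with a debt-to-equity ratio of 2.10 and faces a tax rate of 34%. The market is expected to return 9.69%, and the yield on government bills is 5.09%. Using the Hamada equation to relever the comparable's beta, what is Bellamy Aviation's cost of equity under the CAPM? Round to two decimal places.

β_L = β_U × [1 + (1 − t)(D/E)] = 0.860 × [1 + (1 − 0.34) × 2.10]
    = 0.860 × [1 + 0.66 × 2.10] = 0.860 × 2.3860 = 2.0520
MRP = 9.69% − 5.09% = 4.60%
E(R) = R_f + β_L × MRP = 5.09% + 2.0520 × 4.60% = 14.53%

14.53%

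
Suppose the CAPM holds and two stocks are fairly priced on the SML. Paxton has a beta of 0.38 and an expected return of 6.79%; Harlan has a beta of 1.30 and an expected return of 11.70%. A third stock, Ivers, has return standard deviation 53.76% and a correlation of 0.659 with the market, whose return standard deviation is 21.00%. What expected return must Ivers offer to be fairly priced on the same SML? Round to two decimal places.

MRP = (11.70% − 6.79%) / (1.30 − 0.38) = 5.3370%
R_f = 6.79% − 0.38 × 5.3370% = 4.7619%
β_Ivers = ρ·σ_i/σ_m = 0.659 × 53.76 / 21.00 = 1.6870
E(R_Ivers) = R_f + β × MRP = 4.7619% + 1.6870 × 5.3370% = 13.77%

13.77%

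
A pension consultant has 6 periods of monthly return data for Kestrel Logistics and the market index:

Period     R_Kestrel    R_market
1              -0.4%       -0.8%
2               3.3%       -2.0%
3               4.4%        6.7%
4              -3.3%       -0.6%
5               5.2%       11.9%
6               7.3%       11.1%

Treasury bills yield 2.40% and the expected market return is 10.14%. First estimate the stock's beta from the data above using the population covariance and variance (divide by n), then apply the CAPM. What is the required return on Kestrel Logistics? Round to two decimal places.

6.12%

Mean R_i = (-0.4 + 3.3 + 4.4 − 3.3 + 5.2 + 7.3) / 6 = 2.7500%
Mean R_m = (-0.8 − 2.0 + 6.7 − 0.6 + 11.9 + 11.1) / 6 = 4.3833%
Σ(R_i − R̄_i)(R_m − R̄_m) = 95.7650  ⇒  Cov = 95.7650 / 6 = 15.9608
Σ(R_m − R̄_m)² = 199.4283  ⇒  Var(R_m) = 199.4283 / 6 = 33.2381
β = Cov / Var(R_m) = 15.9608 / 33.2381 = 0.4802
MRP = 10.14% − 2.40% = 7.74%
E(R) = R_f + β × MRP = 2.40% + 0.4802 × 7.74% = 6.12%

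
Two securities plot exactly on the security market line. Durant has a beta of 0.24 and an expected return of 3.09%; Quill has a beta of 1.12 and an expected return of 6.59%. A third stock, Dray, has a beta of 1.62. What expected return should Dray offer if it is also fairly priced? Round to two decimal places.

MRP (SML slope) = (6.59% − 3.09%) / (1.12 − 0.24) = 3.50% / 0.88 = 3.9773%
R_f (intercept) = 3.09% − 0.24 × 3.9773% = 2.1354%
E(R_Dray) = R_f + β × MRP = 2.1354% + 1.62 × 3.9773% = 8.58%

8.58%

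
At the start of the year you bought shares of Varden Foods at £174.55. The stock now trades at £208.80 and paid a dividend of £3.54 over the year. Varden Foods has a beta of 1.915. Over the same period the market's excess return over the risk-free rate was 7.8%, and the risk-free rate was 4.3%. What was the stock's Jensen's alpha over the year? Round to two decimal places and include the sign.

+2.41%

Realised HPR = (P1 + D1 − P0) / P0 = (208.80 + 3.54 − 174.55) / 174.55 = 37.79 / 174.55 = 21.6500%
CAPM required = R_f + β·MRP = 4.3% + 1.915 × 7.8% = 19.2370%
α = realised − required = 21.6500% − 19.2370% = +2.41%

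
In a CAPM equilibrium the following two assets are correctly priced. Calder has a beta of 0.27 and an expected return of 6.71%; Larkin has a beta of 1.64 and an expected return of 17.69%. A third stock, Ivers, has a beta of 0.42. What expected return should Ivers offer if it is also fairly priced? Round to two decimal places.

MRP (SML slope) = (17.69% − 6.71%) / (1.64 − 0.27) = 10.98% / 1.37 = 8.0146%
R_f (intercept) = 6.71% − 0.27 × 8.0146% = 4.5461%
E(R_Ivers) = R_f + β × MRP = 4.5461% + 0.42 × 8.0146% = 7.91%

7.91%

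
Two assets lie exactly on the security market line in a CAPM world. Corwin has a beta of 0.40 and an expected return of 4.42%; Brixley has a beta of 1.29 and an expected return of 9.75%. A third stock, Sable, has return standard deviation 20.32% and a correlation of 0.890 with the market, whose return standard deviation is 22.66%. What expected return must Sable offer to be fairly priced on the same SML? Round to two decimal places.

6.80%

MRP = (9.75% − 4.42%) / (1.29 − 0.40) = 5.9888%
R_f = 4.42% − 0.40 × 5.9888% = 2.0245%
β_Sable = ρ·σ_i/σ_m = 0.890 × 20.32 / 22.66 = 0.7981
E(R_Sable) = R_f + β × MRP = 2.0245% + 0.7981 × 5.9888% = 6.80%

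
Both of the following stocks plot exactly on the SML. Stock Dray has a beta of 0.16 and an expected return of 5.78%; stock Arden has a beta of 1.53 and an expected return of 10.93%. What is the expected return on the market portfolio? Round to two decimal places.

8.94%

Both satisfy E(R) = R_f + β·MRP, so the slope of the SML is
MRP = (10.93% − 5.78%) / (1.53 − 0.16) = 5.15% / 1.37 = 3.7591%
R_f = E(R_Dray) − β_Dray·MRP = 5.78% − 0.16 × 3.7591% = 5.1785%
E(R_m) = R_f + MRP = 5.1785% + 3.7591% = 8.94%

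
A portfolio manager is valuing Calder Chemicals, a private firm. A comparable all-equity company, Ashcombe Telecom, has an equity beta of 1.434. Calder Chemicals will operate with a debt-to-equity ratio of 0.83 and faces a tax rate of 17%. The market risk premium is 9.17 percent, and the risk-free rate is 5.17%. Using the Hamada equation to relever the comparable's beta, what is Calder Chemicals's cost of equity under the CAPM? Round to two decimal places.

β_L = β_U × [1 + (1 − t)(D/E)] = 1.434 × [1 + (1 − 0.17) × 0.83]
    = 1.434 × [1 + 0.83 × 0.83] = 1.434 × 1.6889 = 2.4219
E(R) = R_f + β_L × MRP = 5.17% + 2.4219 × 9.17% = 27.38%

27.38%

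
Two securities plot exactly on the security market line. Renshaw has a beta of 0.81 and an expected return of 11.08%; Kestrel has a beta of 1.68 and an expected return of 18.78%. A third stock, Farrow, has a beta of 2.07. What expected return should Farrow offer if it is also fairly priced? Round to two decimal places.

MRP (SML slope) = (18.78% − 11.08%) / (1.68 − 0.81) = 7.70% / 0.87 = 8.8506%
R_f (intercept) = 11.08% − 0.81 × 8.8506% = 3.9110%
E(R_Farrow) = R_f + β × MRP = 3.9110% + 2.07 × 8.8506% = 22.23%

22.23%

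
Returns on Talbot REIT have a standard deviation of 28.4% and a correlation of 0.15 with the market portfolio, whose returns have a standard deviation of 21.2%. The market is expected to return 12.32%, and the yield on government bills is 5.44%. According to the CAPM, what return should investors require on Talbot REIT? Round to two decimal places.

β = ρ × σ_i / σ_m = 0.15 × 28.4% / 21.2% = 0.2009
MRP = 12.32% − 5.44% = 6.88%
E(R) = 5.44% + 0.2009 × 6.88% = 6.82%

6.82%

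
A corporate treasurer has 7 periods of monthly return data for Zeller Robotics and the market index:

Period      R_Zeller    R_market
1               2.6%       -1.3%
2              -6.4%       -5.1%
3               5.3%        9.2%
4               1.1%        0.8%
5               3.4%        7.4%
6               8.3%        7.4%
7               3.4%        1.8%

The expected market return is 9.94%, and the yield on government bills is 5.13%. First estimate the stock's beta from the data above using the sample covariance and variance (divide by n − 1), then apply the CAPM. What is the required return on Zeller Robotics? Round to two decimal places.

8.59%

Mean R_i = (2.6 − 6.4 + 5.3 + 1.1 + 3.4 + 8.3 + 3.4) / 7 = 2.5286%
Mean R_m = (-1.3 − 5.1 + 9.2 + 0.8 + 7.4 + 7.4 + 1.8) / 7 = 2.8857%
Σ(R_i − R̄_i)(R_m − R̄_m) = 120.5229  ⇒  Cov = 120.5229 / 6 = 20.0872
Σ(R_m − R̄_m)² = 167.4486  ⇒  Var(R_m) = 167.4486 / 6 = 27.9081
β = Cov / Var(R_m) = 20.0872 / 27.9081 = 0.7198
MRP = 9.94% − 5.13% = 4.81%
E(R) = R_f + β × MRP = 5.13% + 0.7198 × 4.81% = 8.59%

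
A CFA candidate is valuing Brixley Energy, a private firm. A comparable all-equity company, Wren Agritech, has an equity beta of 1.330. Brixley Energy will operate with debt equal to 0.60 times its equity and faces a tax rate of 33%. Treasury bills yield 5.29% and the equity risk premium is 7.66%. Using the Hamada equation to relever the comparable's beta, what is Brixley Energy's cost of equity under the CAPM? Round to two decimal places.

β_L = β_U × [1 + (1 − t)(D/E)] = 1.330 × [1 + (1 − 0.33) × 0.60]
    = 1.330 × [1 + 0.67 × 0.60] = 1.330 × 1.4020 = 1.8647
E(R) = R_f + β_L × MRP = 5.29% + 1.8647 × 7.66% = 19.57%

19.57%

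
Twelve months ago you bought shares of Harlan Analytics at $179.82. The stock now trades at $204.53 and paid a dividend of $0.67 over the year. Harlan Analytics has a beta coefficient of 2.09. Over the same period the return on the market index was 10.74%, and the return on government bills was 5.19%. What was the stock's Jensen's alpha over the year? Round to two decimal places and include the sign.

-2.68%

Realised HPR = (P1 + D1 − P0) / P0 = (204.53 + 0.67 − 179.82) / 179.82 = 25.38 / 179.82 = 14.1141%
MRP = 10.74% − 5.19% = 5.55%
CAPM required = R_f + β·MRP = 5.19% + 2.09 × 5.55% = 16.7895%
α = realised − required = 14.1141% − 16.7895% = -2.68%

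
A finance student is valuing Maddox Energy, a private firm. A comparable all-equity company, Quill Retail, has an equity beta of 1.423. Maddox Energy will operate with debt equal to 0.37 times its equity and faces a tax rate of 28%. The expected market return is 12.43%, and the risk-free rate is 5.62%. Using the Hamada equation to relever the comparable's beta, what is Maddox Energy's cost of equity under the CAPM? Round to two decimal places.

β_L = β_U × [1 + (1 − t)(D/E)] = 1.423 × [1 + (1 − 0.28) × 0.37]
    = 1.423 × [1 + 0.72 × 0.37] = 1.423 × 1.2664 = 1.8021
MRP = 12.43% − 5.62% = 6.81%
E(R) = R_f + β_L × MRP = 5.62% + 1.8021 × 6.81% = 17.89%

17.89%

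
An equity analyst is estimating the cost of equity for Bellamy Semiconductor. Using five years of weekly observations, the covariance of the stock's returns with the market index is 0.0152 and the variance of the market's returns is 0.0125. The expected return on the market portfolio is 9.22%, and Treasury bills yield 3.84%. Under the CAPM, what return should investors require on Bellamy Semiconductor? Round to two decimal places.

10.38%

β = Cov(R_i, R_m) / Var(R_m) = 0.0152 / 0.0125 = 1.2160
MRP = 9.22% − 3.84% = 5.38%
E(R) = R_f + β × MRP = 3.84% + 1.2160 × 5.38% = 10.38%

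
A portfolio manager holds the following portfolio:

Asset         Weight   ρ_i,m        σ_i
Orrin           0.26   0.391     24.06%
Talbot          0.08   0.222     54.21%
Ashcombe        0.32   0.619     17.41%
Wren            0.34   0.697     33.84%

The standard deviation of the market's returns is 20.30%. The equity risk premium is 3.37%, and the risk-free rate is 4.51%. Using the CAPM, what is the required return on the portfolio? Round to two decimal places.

β_Orrin = 0.391 × 24.06% / 20.30% = 0.4634
β_Talbot = 0.222 × 54.21% / 20.30% = 0.5928
β_Ashcombe = 0.619 × 17.41% / 20.30% = 0.5309
β_Wren = 0.697 × 33.84% / 20.30% = 1.1619
β_P = Σ w_i β_i = 0.26×0.4634 + 0.08×0.5928 + 0.32×0.5309 + 0.34×1.1619 = 0.7328
E(R_P) = R_f + β_P × MRP = 4.51% + 0.7328 × 3.37% = 6.98%

6.98%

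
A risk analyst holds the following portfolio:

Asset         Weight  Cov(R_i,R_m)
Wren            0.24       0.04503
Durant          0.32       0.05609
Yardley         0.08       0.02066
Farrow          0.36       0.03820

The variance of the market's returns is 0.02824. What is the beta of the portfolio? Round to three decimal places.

1.564

β_Wren = 0.04503 / 0.02824 = 1.5945
β_Durant = 0.05609 / 0.02824 = 1.9862
β_Yardley = 0.02066 / 0.02824 = 0.7316
β_Farrow = 0.03820 / 0.02824 = 1.3527
β_P = Σ w_i β_i = 0.24×1.5945 + 0.32×1.9862 + 0.08×0.7316 + 0.36×1.3527 = 1.5638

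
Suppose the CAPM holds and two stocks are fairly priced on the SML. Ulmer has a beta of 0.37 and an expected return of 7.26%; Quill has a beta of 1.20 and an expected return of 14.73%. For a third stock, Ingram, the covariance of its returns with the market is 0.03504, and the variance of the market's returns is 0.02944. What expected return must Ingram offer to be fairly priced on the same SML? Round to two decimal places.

14.64%

MRP = (14.73% − 7.26%) / (1.20 − 0.37) = 9.0000%
R_f = 7.26% − 0.37 × 9.0000% = 3.9300%
β_Ingram = Cov / Var(R_m) = 0.03504 / 0.02944 = 1.1902
E(R_Ingram) = R_f + β × MRP = 3.9300% + 1.1902 × 9.0000% = 14.64%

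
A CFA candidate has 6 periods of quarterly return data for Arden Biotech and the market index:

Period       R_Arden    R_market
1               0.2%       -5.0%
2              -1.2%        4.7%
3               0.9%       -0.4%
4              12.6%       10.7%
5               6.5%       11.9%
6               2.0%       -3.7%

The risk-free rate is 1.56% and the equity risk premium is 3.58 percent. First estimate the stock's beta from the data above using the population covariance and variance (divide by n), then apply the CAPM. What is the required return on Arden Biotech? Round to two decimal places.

Mean R_i = (0.2 − 1.2 + 0.9 + 12.6 + 6.5 + 2.0) / 6 = 3.5000%
Mean R_m = (-5.0 + 4.7 − 0.4 + 10.7 + 11.9 − 3.7) / 6 = 3.0333%
Σ(R_i − R̄_i)(R_m − R̄_m) = 134.0700  ⇒  Cov = 134.0700 / 6 = 22.3450
Σ(R_m − R̄_m)² = 261.8333  ⇒  Var(R_m) = 261.8333 / 6 = 43.6389
β = Cov / Var(R_m) = 22.3450 / 43.6389 = 0.5120
E(R) = R_f + β × MRP = 1.56% + 0.5120 × 3.58% = 3.39%

3.39%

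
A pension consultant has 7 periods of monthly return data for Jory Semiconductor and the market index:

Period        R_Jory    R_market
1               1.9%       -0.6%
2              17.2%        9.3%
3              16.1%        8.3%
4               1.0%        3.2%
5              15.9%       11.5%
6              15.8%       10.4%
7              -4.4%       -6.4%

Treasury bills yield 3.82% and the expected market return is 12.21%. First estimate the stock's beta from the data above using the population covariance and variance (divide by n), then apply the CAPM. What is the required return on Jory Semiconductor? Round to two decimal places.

14.80%

Mean R_i = (1.9 + 17.2 + 16.1 + 1.0 + 15.9 + 15.8 − 4.4) / 7 = 9.0714%
Mean R_m = (-0.6 + 9.3 + 8.3 + 3.2 + 11.5 + 10.4 − 6.4) / 7 = 5.1000%
Σ(R_i − R̄_i)(R_m − R̄_m) = 347.1300  ⇒  Cov = 347.1300 / 7 = 49.5900
Σ(R_m − R̄_m)² = 265.2800  ⇒  Var(R_m) = 265.2800 / 7 = 37.8971
β = Cov / Var(R_m) = 49.5900 / 37.8971 = 1.3085
MRP = 12.21% − 3.82% = 8.39%
E(R) = R_f + β × MRP = 3.82% + 1.3085 × 8.39% = 14.80%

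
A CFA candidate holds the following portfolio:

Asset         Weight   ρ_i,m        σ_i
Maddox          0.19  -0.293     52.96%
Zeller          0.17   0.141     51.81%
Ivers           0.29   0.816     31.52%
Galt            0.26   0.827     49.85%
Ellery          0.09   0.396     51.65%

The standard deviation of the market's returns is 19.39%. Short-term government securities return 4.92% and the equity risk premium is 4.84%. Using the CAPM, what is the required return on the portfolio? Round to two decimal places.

β_Maddox = -0.293 × 52.96% / 19.39% = -0.8003
β_Zeller = 0.141 × 51.81% / 19.39% = 0.3768
β_Ivers = 0.816 × 31.52% / 19.39% = 1.3265
β_Galt = 0.827 × 49.85% / 19.39% = 2.1261
β_Ellery = 0.396 × 51.65% / 19.39% = 1.0548
β_P = Σ w_i β_i = 0.19×-0.8003 + 0.17×0.3768 + 0.29×1.3265 + 0.26×2.1261 + 0.09×1.0548 = 0.9444
E(R_P) = R_f + β_P × MRP = 4.92% + 0.9444 × 4.84% = 9.49%

9.49%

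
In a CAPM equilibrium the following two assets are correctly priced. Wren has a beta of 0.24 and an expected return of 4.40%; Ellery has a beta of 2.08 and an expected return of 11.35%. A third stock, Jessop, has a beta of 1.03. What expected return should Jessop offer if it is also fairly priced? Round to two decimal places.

MRP (SML slope) = (11.35% − 4.40%) / (2.08 − 0.24) = 6.95% / 1.84 = 3.7772%
R_f (intercept) = 4.40% − 0.24 × 3.7772% = 3.4935%
E(R_Jessop) = R_f + β × MRP = 3.4935% + 1.03 × 3.7772% = 7.38%

7.38%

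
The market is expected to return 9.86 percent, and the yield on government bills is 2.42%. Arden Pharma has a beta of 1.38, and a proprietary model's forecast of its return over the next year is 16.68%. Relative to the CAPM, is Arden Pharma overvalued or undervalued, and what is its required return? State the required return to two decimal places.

MRP = 9.86% − 2.42% = 7.44%
Required return = R_f + β·MRP = 2.42% + 1.38 × 7.44% = 12.69%
Forecast 16.68% > required 12.69% → the stock plots above the SML → undervalued.

Undervalued; required return 12.69%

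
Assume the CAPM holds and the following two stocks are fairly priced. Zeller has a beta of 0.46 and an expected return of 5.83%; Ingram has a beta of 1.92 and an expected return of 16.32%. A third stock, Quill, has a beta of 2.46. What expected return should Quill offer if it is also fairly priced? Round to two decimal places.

20.20%

MRP (SML slope) = (16.32% − 5.83%) / (1.92 − 0.46) = 10.49% / 1.46 = 7.1849%
R_f (intercept) = 5.83% − 0.46 × 7.1849% = 2.5249%
E(R_Quill) = R_f + β × MRP = 2.5249% + 2.46 × 7.1849% = 20.20%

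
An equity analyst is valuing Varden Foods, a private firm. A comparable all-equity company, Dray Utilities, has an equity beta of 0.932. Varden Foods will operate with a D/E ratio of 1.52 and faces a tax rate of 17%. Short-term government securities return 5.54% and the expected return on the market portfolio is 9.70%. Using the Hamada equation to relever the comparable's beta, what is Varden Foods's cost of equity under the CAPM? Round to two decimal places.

14.31%

β_L = β_U × [1 + (1 − t)(D/E)] = 0.932 × [1 + (1 − 0.17) × 1.52]
    = 0.932 × [1 + 0.83 × 1.52] = 0.932 × 2.2616 = 2.1078
MRP = 9.70% − 5.54% = 4.16%
E(R) = R_f + β_L × MRP = 5.54% + 2.1078 × 4.16% = 14.31%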